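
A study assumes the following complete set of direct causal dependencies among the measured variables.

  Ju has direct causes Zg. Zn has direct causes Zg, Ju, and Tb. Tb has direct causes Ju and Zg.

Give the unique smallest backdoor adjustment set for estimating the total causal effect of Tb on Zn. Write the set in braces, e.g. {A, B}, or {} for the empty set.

{Ju, Zg}

Variables eligible for adjustment (non-descendants of Tb, excluding Tb and Zn): {Ju, Zg}.
Backdoor paths from Tb to Zn:
  P1: Tb <- Zg -> Ju -> Zn
  P2: Tb <- Zg -> Zn
  P3: Tb <- Ju <- Zg -> Zn
  P4: Tb <- Ju -> Zn
The empty set is not sufficient: P1 (Tb <- Zg -> Ju -> Zn) has no collider blocking it and no conditioned non-collider, so it is open.
Try {Ju, Zg}:
  P1: blocked at fork node Zg ∈ conditioning set.
  P2: blocked at fork node Zg ∈ conditioning set.
  P3: blocked at chain node Ju ∈ conditioning set.
  P4: blocked at fork node Ju ∈ conditioning set.
{Ju, Zg} contains no descendant of Tb and blocks every backdoor path.
Every element of {Ju, Zg} is needed (dropping Ju leaves P4 open; dropping Zg leaves P2 open), so no proper subset is valid.
Among all size-2 subsets of the eligible variables, only {Ju, Zg} blocks every backdoor path, so it is the unique smallest valid adjustment set.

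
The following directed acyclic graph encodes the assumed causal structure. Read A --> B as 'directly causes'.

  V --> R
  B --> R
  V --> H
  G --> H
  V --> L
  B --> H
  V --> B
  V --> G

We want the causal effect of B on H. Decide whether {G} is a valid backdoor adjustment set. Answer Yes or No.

No

Backdoor paths from B to H (paths whose first edge points into B):
  P1: B <- V -> G -> H
  P2: B <- V -> H
Condition 1 (no descendant of B in the set): holds — descendants of B are {H, R}; none are in {G}.
Condition 2 (every backdoor path blocked by {G}):
  P1: blocked at chain node G ∈ conditioning set.
  P2: open — no interior node is in the conditioning set.
{G} does not satisfy the backdoor criterion.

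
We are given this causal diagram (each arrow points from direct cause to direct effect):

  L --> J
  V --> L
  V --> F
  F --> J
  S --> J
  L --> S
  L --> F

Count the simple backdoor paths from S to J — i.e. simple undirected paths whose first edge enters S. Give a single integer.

A backdoor path from S to J is any simple undirected path whose first edge points into S (i.e. leaves S via a parent).
Parents of S: {L}.
Enumerating:
  P1: S <- L <- V -> F -> J
  P2: S <- L -> F -> J
  P3: S <- L -> J
That exhausts the simple backdoor paths. Count: 3.

3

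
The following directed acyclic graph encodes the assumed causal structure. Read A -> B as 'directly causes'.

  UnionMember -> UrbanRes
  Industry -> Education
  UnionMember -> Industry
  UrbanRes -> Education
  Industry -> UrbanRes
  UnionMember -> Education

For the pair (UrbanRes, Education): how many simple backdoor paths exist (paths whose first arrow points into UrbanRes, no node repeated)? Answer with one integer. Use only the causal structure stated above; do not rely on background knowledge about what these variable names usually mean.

4

A backdoor path from UrbanRes to Education is any simple undirected path whose first edge points into UrbanRes (i.e. leaves UrbanRes via a parent).
Parents of UrbanRes: {Industry, UnionMember}.
Enumerating:
  P1: UrbanRes <- UnionMember -> Industry -> Education
  P2: UrbanRes <- UnionMember -> Education
  P3: UrbanRes <- Industry <- UnionMember -> Education
  P4: UrbanRes <- Industry -> Education
That exhausts the simple backdoor paths. Count: 4.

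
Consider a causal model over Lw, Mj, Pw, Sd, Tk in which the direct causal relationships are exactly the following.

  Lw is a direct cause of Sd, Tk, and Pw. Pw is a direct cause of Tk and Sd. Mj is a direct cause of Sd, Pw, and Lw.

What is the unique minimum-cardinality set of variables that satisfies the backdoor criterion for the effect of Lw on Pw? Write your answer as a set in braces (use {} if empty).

Variables eligible for adjustment (non-descendants of Lw, excluding Lw and Pw): {Mj}.
Backdoor paths from Lw to Pw:
  P1: Lw <- Mj -> Pw
  P2: Lw <- Mj -> Sd <- Pw
The empty set is not sufficient: P1 (Lw <- Mj -> Pw) has no collider blocking it and no conditioned non-collider, so it is open.
Try {Mj}:
  P1: blocked at fork node Mj ∈ conditioning set.
  P2: blocked at fork node Mj ∈ conditioning set.
{Mj} contains no descendant of Lw and blocks every backdoor path.
{Mj} is the unique smallest valid adjustment set.

{Mj}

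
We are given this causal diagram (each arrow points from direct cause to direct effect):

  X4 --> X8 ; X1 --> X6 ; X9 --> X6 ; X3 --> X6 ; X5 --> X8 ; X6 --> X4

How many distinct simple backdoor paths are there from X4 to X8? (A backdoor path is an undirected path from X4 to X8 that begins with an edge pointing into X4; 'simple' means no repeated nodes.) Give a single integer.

A backdoor path from X4 to X8 is any simple undirected path whose first edge points into X4 (i.e. leaves X4 via a parent).
Parents of X4: {X6}.
No simple path from any parent of X4 reaches X8 without revisiting X4, so there are no backdoor paths.

0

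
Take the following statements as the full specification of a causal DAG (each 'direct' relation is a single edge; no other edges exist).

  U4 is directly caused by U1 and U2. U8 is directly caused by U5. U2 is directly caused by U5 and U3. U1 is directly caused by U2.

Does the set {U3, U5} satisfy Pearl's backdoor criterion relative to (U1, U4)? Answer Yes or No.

No

Backdoor paths from U1 to U4 (paths whose first edge points into U1):
  P1: U1 <- U2 -> U4
Condition 1 (no descendant of U1 in the set): holds — descendants of U1 are {U4}; none are in {U3, U5}.
Condition 2 (every backdoor path blocked by {U3, U5}):
  P1: open — no interior node is in the conditioning set.
{U3, U5} does not satisfy the backdoor criterion.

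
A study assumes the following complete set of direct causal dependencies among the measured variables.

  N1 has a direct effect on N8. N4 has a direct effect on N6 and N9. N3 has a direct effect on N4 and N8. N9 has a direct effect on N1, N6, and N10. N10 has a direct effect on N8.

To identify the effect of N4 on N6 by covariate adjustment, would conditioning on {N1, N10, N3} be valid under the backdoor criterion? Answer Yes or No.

No

Backdoor paths from N4 to N6 (paths whose first edge points into N4):
  P1: N4 <- N3 -> N8 <- N10 <- N9 -> N6
  P2: N4 <- N3 -> N8 <- N1 <- N9 -> N6
Condition 1 (no descendant of N4 in the set): FAILS — N1 and N10 are descendants of N4.
Condition 2 (every backdoor path blocked by {N1, N10, N3}):
  P1: blocked at fork node N3 ∈ conditioning set.
  P2: blocked at fork node N3 ∈ conditioning set.
{N1, N10, N3} does not satisfy the backdoor criterion.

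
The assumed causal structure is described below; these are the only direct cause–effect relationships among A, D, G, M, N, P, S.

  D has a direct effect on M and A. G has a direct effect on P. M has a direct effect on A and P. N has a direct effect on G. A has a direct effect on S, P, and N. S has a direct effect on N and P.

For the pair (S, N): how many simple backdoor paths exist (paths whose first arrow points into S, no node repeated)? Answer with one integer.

4

A backdoor path from S to N is any simple undirected path whose first edge points into S (i.e. leaves S via a parent).
Parents of S: {A}.
Enumerating:
  P1: S <- A <- D -> M -> P <- G <- N
  P2: S <- A <- M -> P <- G <- N
  P3: S <- A -> N
  P4: S <- A -> P <- G <- N
That exhausts the simple backdoor paths. Count: 4.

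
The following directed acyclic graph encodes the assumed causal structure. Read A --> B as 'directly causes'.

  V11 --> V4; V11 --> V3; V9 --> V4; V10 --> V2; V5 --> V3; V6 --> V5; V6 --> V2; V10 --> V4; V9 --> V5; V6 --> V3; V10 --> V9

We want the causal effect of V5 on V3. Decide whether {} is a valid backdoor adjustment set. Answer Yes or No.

No

Backdoor paths from V5 to V3 (paths whose first edge points into V5):
  P1: V5 <- V6 -> V2 <- V10 -> V9 -> V4 <- V11 -> V3
  P2: V5 <- V6 -> V2 <- V10 -> V4 <- V11 -> V3
  P3: V5 <- V6 -> V3
  P4: V5 <- V9 <- V10 -> V2 <- V6 -> V3
  P5: V5 <- V9 <- V10 -> V4 <- V11 -> V3
  P6: V5 <- V9 -> V4 <- V10 -> V2 <- V6 -> V3
  P7: V5 <- V9 -> V4 <- V11 -> V3
Condition 1 (no descendant of V5 in the set): holds — descendants of V5 are {V3}; none are in {}.
Condition 2 (every backdoor path blocked by {}):
  P1: blocked at collider V2 (neither it nor any descendant is in the conditioning set).
  P2: blocked at collider V2 (neither it nor any descendant is in the conditioning set).
  P3: open — no interior node is in the conditioning set.
  P4: blocked at collider V2 (neither it nor any descendant is in the conditioning set).
  P5: blocked at collider V4 (neither it nor any descendant is in the conditioning set).
  P6: blocked at collider V4 (neither it nor any descendant is in the conditioning set).
  P7: blocked at collider V4 (neither it nor any descendant is in the conditioning set).
{} does not satisfy the backdoor criterion.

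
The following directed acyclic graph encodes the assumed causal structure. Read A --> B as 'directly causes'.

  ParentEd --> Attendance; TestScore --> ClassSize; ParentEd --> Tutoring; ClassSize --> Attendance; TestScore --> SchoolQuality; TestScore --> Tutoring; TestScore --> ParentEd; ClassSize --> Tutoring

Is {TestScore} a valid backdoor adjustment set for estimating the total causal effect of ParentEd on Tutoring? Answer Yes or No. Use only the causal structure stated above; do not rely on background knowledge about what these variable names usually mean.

Backdoor paths from ParentEd to Tutoring (paths whose first edge points into ParentEd):
  P1: ParentEd <- TestScore -> ClassSize -> Tutoring
  P2: ParentEd <- TestScore -> Tutoring
Condition 1 (no descendant of ParentEd in the set): holds — descendants of ParentEd are {Attendance, Tutoring}; none are in {TestScore}.
Condition 2 (every backdoor path blocked by {TestScore}):
  P1: blocked at fork node TestScore ∈ conditioning set.
  P2: blocked at fork node TestScore ∈ conditioning set.
{TestScore} satisfies the backdoor criterion.

Yes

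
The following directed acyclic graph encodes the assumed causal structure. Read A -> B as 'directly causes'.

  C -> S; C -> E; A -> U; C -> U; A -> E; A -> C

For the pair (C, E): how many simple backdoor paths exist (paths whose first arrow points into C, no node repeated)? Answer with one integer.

A backdoor path from C to E is any simple undirected path whose first edge points into C (i.e. leaves C via a parent).
Parents of C: {A}.
Enumerating:
  P1: C <- A -> E
That exhausts the simple backdoor paths. Count: 1.

1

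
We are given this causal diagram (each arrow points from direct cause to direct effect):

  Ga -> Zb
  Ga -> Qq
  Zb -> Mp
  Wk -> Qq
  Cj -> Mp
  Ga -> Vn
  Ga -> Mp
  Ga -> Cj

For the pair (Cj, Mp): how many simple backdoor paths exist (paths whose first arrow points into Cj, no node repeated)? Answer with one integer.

A backdoor path from Cj to Mp is any simple undirected path whose first edge points into Cj (i.e. leaves Cj via a parent).
Parents of Cj: {Ga}.
Enumerating:
  P1: Cj <- Ga -> Zb -> Mp
  P2: Cj <- Ga -> Mp
That exhausts the simple backdoor paths. Count: 2.

2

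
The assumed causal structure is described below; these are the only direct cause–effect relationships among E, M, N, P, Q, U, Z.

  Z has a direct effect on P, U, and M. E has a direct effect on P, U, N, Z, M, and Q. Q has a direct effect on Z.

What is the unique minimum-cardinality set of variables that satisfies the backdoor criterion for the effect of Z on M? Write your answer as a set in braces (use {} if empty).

Variables eligible for adjustment (non-descendants of Z, excluding Z and M): {E, N, Q}.
Backdoor paths from Z to M:
  P1: Z <- E -> M
  P2: Z <- Q <- E -> M
The empty set is not sufficient: P1 (Z <- E -> M) has no collider blocking it and no conditioned non-collider, so it is open.
Try {E}:
  P1: blocked at fork node E ∈ conditioning set.
  P2: blocked at fork node E ∈ conditioning set.
{E} contains no descendant of Z and blocks every backdoor path.
No other singleton works — e.g. {Q} leaves P1 open — so {E} is the unique smallest valid adjustment set.

{E}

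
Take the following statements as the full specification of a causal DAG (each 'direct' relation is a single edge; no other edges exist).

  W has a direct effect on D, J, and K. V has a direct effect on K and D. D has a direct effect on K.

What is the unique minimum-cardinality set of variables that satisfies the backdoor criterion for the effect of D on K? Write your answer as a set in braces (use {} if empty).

{V, W}

Variables eligible for adjustment (non-descendants of D, excluding D and K): {J, V, W}.
Backdoor paths from D to K:
  P1: D <- V -> K
  P2: D <- W -> K
The empty set is not sufficient: P1 (D <- V -> K) has no collider blocking it and no conditioned non-collider, so it is open.
Try {V, W}:
  P1: blocked at fork node V ∈ conditioning set.
  P2: blocked at fork node W ∈ conditioning set.
{V, W} contains no descendant of D and blocks every backdoor path.
Every element of {V, W} is needed (dropping V leaves P1 open; dropping W leaves P2 open), so no proper subset is valid.
Among all size-2 subsets of the eligible variables, only {V, W} blocks every backdoor path, so it is the unique smallest valid adjustment set.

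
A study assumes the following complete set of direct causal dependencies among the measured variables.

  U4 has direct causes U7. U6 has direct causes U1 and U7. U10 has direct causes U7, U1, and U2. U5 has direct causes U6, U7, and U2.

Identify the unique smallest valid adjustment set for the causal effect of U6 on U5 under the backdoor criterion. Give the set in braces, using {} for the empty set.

{U7}

Variables eligible for adjustment (non-descendants of U6, excluding U6 and U5): {U1, U10, U2, U4, U7}.
Backdoor paths from U6 to U5:
  P1: U6 <- U7 -> U5
  P2: U6 <- U7 -> U10 <- U2 -> U5
  P3: U6 <- U1 -> U10 <- U7 -> U5
  P4: U6 <- U1 -> U10 <- U2 -> U5
The empty set is not sufficient: P1 (U6 <- U7 -> U5) has no collider blocking it and no conditioned non-collider, so it is open.
Try {U7}:
  P1: blocked at fork node U7 ∈ conditioning set.
  P2: blocked at fork node U7 ∈ conditioning set.
  P3: blocked at collider U10 (neither it nor any descendant is in the conditioning set).
  P4: blocked at collider U10 (neither it nor any descendant is in the conditioning set).
{U7} contains no descendant of U6 and blocks every backdoor path.
No other singleton works — e.g. {U1} leaves P1 open — so {U7} is the unique smallest valid adjustment set.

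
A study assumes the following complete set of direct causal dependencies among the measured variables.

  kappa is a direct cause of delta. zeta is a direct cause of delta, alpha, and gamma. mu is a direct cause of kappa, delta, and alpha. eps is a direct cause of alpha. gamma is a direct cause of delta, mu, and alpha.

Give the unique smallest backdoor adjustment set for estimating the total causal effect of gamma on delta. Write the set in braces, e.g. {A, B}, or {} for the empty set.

Variables eligible for adjustment (non-descendants of gamma, excluding gamma and delta): {eps, zeta}.
Backdoor paths from gamma to delta:
  P1: gamma <- zeta -> alpha <- mu -> kappa -> delta
  P2: gamma <- zeta -> alpha <- mu -> delta
  P3: gamma <- zeta -> delta
The empty set is not sufficient: P3 (gamma <- zeta -> delta) has no collider blocking it and no conditioned non-collider, so it is open.
Try {zeta}:
  P1: blocked at fork node zeta ∈ conditioning set.
  P2: blocked at fork node zeta ∈ conditioning set.
  P3: blocked at fork node zeta ∈ conditioning set.
{zeta} contains no descendant of gamma and blocks every backdoor path.
No other singleton works — e.g. {eps} leaves P3 open — so {zeta} is the unique smallest valid adjustment set.

{zeta}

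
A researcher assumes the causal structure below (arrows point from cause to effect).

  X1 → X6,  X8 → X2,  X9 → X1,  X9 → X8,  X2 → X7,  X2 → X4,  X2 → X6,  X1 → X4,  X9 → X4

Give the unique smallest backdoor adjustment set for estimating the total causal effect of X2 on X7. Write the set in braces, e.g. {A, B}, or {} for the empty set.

Variables eligible for adjustment (non-descendants of X2, excluding X2 and X7): {X1, X8, X9}.
Backdoor paths from X2 to X7:
  (none)
With no backdoor paths the empty set already satisfies the criterion, and it is trivially minimal.

{}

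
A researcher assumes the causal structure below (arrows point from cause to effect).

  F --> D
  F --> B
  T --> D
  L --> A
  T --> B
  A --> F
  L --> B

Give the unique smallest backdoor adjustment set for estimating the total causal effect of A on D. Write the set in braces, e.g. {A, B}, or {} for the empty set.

{}

Variables eligible for adjustment (non-descendants of A, excluding A and D): {L, T}.
Backdoor paths from A to D:
  P1: A <- L -> B <- T -> D
  P2: A <- L -> B <- F -> D
Each backdoor path contains an unconditioned collider, so every path is already blocked with the empty conditioning set:
  P1: blocked at collider B (neither it nor any descendant is in the conditioning set).
  P2: blocked at collider B (neither it nor any descendant is in the conditioning set).
The empty set is therefore the unique smallest valid set.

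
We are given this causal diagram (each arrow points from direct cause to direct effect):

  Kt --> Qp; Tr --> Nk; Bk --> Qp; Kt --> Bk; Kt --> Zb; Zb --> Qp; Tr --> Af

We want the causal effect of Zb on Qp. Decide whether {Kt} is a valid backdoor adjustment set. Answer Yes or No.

Backdoor paths from Zb to Qp (paths whose first edge points into Zb):
  P1: Zb <- Kt -> Bk -> Qp
  P2: Zb <- Kt -> Qp
Condition 1 (no descendant of Zb in the set): holds — descendants of Zb are {Qp}; none are in {Kt}.
Condition 2 (every backdoor path blocked by {Kt}):
  P1: blocked at fork node Kt ∈ conditioning set.
  P2: blocked at fork node Kt ∈ conditioning set.
{Kt} satisfies the backdoor criterion.

Yes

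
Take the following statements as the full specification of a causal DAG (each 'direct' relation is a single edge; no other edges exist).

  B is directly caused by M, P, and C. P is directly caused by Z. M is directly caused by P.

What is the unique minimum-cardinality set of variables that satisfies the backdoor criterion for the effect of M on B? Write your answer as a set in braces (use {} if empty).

Variables eligible for adjustment (non-descendants of M, excluding M and B): {C, P, Z}.
Backdoor paths from M to B:
  P1: M <- P -> B
The empty set is not sufficient: P1 (M <- P -> B) has no collider blocking it and no conditioned non-collider, so it is open.
Try {P}:
  P1: blocked at fork node P ∈ conditioning set.
{P} contains no descendant of M and blocks every backdoor path.
No other singleton works — e.g. {Z} leaves P1 open — so {P} is the unique smallest valid adjustment set.

{P}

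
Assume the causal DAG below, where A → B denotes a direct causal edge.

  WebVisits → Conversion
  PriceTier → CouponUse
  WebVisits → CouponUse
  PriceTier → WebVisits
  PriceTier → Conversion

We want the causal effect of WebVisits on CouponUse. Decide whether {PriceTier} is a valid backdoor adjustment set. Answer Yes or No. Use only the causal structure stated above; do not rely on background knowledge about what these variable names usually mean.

Backdoor paths from WebVisits to CouponUse (paths whose first edge points into WebVisits):
  P1: WebVisits <- PriceTier -> CouponUse
Condition 1 (no descendant of WebVisits in the set): holds — descendants of WebVisits are {Conversion, CouponUse}; none are in {PriceTier}.
Condition 2 (every backdoor path blocked by {PriceTier}):
  P1: blocked at fork node PriceTier ∈ conditioning set.
{PriceTier} satisfies the backdoor criterion.

Yes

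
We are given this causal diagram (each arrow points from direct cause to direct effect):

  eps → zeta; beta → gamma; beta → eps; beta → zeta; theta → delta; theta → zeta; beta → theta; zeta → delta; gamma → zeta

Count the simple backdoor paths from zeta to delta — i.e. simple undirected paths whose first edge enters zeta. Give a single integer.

4

A backdoor path from zeta to delta is any simple undirected path whose first edge points into zeta (i.e. leaves zeta via a parent).
Parents of zeta: {beta, eps, gamma, theta}.
Enumerating:
  P1: zeta <- beta -> theta -> delta
  P2: zeta <- theta -> delta
  P3: zeta <- gamma <- beta -> theta -> delta
  P4: zeta <- eps <- beta -> theta -> delta
That exhausts the simple backdoor paths. Count: 4.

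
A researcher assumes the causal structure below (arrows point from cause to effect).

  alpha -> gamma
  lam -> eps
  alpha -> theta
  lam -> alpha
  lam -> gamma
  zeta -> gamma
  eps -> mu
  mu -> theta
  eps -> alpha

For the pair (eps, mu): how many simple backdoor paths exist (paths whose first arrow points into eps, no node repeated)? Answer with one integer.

2

A backdoor path from eps to mu is any simple undirected path whose first edge points into eps (i.e. leaves eps via a parent).
Parents of eps: {lam}.
Enumerating:
  P1: eps <- lam -> alpha -> theta <- mu
  P2: eps <- lam -> gamma <- alpha -> theta <- mu
That exhausts the simple backdoor paths. Count: 2.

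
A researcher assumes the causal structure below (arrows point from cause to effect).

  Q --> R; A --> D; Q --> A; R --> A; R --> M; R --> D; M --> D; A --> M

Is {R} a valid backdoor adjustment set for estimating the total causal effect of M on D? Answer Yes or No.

Backdoor paths from M to D (paths whose first edge points into M):
  P1: M <- R <- Q -> A -> D
  P2: M <- R -> A -> D
  P3: M <- R -> D
  P4: M <- A <- Q -> R -> D
  P5: M <- A <- R -> D
  P6: M <- A -> D
Condition 1 (no descendant of M in the set): holds — descendants of M are {D}; none are in {R}.
Condition 2 (every backdoor path blocked by {R}):
  P1: blocked at chain node R ∈ conditioning set.
  P2: blocked at fork node R ∈ conditioning set.
  P3: blocked at fork node R ∈ conditioning set.
  P4: blocked at chain node R ∈ conditioning set.
  P5: blocked at fork node R ∈ conditioning set.
  P6: open — no interior node is in the conditioning set.
{R} does not satisfy the backdoor criterion.

No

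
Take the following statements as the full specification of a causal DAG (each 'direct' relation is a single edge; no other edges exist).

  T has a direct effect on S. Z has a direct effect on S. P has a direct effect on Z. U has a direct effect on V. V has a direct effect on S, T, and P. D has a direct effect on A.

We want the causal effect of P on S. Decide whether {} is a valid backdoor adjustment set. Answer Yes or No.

Backdoor paths from P to S (paths whose first edge points into P):
  P1: P <- V -> T -> S
  P2: P <- V -> S
Condition 1 (no descendant of P in the set): holds — descendants of P are {S, Z}; none are in {}.
Condition 2 (every backdoor path blocked by {}):
  P1: open — no interior node is in the conditioning set.
  P2: open — no interior node is in the conditioning set.
{} does not satisfy the backdoor criterion.

No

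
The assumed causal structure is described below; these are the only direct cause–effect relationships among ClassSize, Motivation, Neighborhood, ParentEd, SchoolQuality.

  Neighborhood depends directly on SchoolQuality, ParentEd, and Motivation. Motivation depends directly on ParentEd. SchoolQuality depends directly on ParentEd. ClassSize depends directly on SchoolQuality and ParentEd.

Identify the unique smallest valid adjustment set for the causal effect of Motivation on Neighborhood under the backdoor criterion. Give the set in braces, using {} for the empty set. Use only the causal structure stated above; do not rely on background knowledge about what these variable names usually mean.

{ParentEd}

Variables eligible for adjustment (non-descendants of Motivation, excluding Motivation and Neighborhood): {ClassSize, ParentEd, SchoolQuality}.
Backdoor paths from Motivation to Neighborhood:
  P1: Motivation <- ParentEd -> SchoolQuality -> Neighborhood
  P2: Motivation <- ParentEd -> Neighborhood
  P3: Motivation <- ParentEd -> ClassSize <- SchoolQuality -> Neighborhood
The empty set is not sufficient: P1 (Motivation <- ParentEd -> SchoolQuality -> Neighborhood) has no collider blocking it and no conditioned non-collider, so it is open.
Try {ParentEd}:
  P1: blocked at fork node ParentEd ∈ conditioning set.
  P2: blocked at fork node ParentEd ∈ conditioning set.
  P3: blocked at fork node ParentEd ∈ conditioning set.
{ParentEd} contains no descendant of Motivation and blocks every backdoor path.
No other singleton works — e.g. {SchoolQuality} leaves P2 open — so {ParentEd} is the unique smallest valid adjustment set.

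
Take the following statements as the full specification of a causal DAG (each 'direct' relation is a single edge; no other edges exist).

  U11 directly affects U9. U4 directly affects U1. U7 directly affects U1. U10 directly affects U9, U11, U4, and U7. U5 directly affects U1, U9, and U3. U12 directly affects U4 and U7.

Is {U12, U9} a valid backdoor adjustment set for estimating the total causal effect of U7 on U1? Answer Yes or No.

No

Backdoor paths from U7 to U1 (paths whose first edge points into U7):
  P1: U7 <- U10 -> U11 -> U9 <- U5 -> U1
  P2: U7 <- U10 -> U4 -> U1
  P3: U7 <- U10 -> U9 <- U5 -> U1
  P4: U7 <- U12 -> U4 <- U10 -> U11 -> U9 <- U5 -> U1
  P5: U7 <- U12 -> U4 <- U10 -> U9 <- U5 -> U1
  P6: U7 <- U12 -> U4 -> U1
Condition 1 (no descendant of U7 in the set): holds — descendants of U7 are {U1}; none are in {U12, U9}.
Condition 2 (every backdoor path blocked by {U12, U9}):
  P1: open — collider(s) U9 are conditioned on (or have a conditioned descendant) and no non-collider on the path is in the set.
  P2: open — no interior node is in the conditioning set.
  P3: open — collider(s) U9 are conditioned on (or have a conditioned descendant) and no non-collider on the path is in the set.
  P4: blocked at fork node U12 ∈ conditioning set.
  P5: blocked at fork node U12 ∈ conditioning set.
  P6: blocked at fork node U12 ∈ conditioning set.
{U12, U9} does not satisfy the backdoor criterion.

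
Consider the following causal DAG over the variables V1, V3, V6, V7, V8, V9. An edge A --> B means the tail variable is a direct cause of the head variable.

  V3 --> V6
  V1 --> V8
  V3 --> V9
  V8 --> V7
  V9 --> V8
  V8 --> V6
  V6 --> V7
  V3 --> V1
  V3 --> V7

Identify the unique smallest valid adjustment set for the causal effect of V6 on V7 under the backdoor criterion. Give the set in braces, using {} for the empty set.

{V3, V8}

Variables eligible for adjustment (non-descendants of V6, excluding V6 and V7): {V1, V3, V8, V9}.
Backdoor paths from V6 to V7:
  P1: V6 <- V3 -> V1 -> V8 -> V7
  P2: V6 <- V3 -> V9 -> V8 -> V7
  P3: V6 <- V3 -> V7
  P4: V6 <- V8 <- V1 <- V3 -> V7
  P5: V6 <- V8 <- V9 <- V3 -> V7
  P6: V6 <- V8 -> V7
The empty set is not sufficient: P1 (V6 <- V3 -> V1 -> V8 -> V7) has no collider blocking it and no conditioned non-collider, so it is open.
Try {V3, V8}:
  P1: blocked at fork node V3 ∈ conditioning set.
  P2: blocked at fork node V3 ∈ conditioning set.
  P3: blocked at fork node V3 ∈ conditioning set.
  P4: blocked at chain node V8 ∈ conditioning set.
  P5: blocked at chain node V8 ∈ conditioning set.
  P6: blocked at fork node V8 ∈ conditioning set.
{V3, V8} contains no descendant of V6 and blocks every backdoor path.
Every element of {V3, V8} is needed (dropping V3 leaves P3 open; dropping V8 leaves P6 open), so no proper subset is valid.
Among all size-2 subsets of the eligible variables, only {V3, V8} blocks every backdoor path, so it is the unique smallest valid adjustment set.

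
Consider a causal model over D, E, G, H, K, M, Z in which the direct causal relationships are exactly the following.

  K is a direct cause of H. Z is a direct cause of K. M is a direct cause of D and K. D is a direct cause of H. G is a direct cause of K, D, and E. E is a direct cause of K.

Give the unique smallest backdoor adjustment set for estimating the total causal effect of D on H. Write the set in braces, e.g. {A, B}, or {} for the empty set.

{K}

Variables eligible for adjustment (non-descendants of D, excluding D and H): {E, G, K, M, Z}.
Backdoor paths from D to H:
  P1: D <- G -> E -> K -> H
  P2: D <- G -> K -> H
  P3: D <- M -> K -> H
The empty set is not sufficient: P1 (D <- G -> E -> K -> H) has no collider blocking it and no conditioned non-collider, so it is open.
Try {K}:
  P1: blocked at chain node K ∈ conditioning set.
  P2: blocked at chain node K ∈ conditioning set.
  P3: blocked at chain node K ∈ conditioning set.
{K} contains no descendant of D and blocks every backdoor path.
No other singleton works — e.g. {G} leaves P3 open — so {K} is the unique smallest valid adjustment set.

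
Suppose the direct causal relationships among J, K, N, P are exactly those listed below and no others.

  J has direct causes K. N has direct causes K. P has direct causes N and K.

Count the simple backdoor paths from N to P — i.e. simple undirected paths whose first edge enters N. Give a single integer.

1

A backdoor path from N to P is any simple undirected path whose first edge points into N (i.e. leaves N via a parent).
Parents of N: {K}.
Enumerating:
  P1: N <- K -> P
That exhausts the simple backdoor paths. Count: 1.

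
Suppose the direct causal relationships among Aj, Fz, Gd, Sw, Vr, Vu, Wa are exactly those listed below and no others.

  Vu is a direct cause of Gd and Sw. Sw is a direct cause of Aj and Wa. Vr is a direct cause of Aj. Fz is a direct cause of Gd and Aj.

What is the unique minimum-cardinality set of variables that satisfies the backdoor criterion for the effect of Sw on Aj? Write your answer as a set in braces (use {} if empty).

Variables eligible for adjustment (non-descendants of Sw, excluding Sw and Aj): {Fz, Gd, Vr, Vu}.
Backdoor paths from Sw to Aj:
  P1: Sw <- Vu -> Gd <- Fz -> Aj
Each backdoor path contains an unconditioned collider, so every path is already blocked with the empty conditioning set:
  P1: blocked at collider Gd (neither it nor any descendant is in the conditioning set).
The empty set is therefore the unique smallest valid set.

{}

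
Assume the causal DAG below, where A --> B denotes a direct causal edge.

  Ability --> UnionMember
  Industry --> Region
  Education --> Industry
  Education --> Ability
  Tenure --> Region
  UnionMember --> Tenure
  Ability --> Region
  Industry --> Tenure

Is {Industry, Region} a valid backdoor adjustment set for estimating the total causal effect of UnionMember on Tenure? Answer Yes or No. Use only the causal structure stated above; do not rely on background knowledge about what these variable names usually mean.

Backdoor paths from UnionMember to Tenure (paths whose first edge points into UnionMember):
  P1: UnionMember <- Ability <- Education -> Industry -> Tenure
  P2: UnionMember <- Ability <- Education -> Industry -> Region <- Tenure
  P3: UnionMember <- Ability -> Region <- Industry -> Tenure
  P4: UnionMember <- Ability -> Region <- Tenure
Condition 1 (no descendant of UnionMember in the set): FAILS — Region is a descendant of UnionMember.
Condition 2 (every backdoor path blocked by {Industry, Region}):
  P1: blocked at chain node Industry ∈ conditioning set.
  P2: blocked at chain node Industry ∈ conditioning set.
  P3: blocked at fork node Industry ∈ conditioning set.
  P4: open — collider(s) Region are conditioned on (or have a conditioned descendant) and no non-collider on the path is in the set.
{Industry, Region} does not satisfy the backdoor criterion.

No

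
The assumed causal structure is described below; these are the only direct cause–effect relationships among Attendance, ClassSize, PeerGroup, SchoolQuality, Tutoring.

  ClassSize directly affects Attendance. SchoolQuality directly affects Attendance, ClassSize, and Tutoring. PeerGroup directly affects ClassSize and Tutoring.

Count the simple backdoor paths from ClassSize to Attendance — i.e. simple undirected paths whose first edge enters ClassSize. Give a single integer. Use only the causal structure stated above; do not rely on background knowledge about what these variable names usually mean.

2

A backdoor path from ClassSize to Attendance is any simple undirected path whose first edge points into ClassSize (i.e. leaves ClassSize via a parent).
Parents of ClassSize: {PeerGroup, SchoolQuality}.
Enumerating:
  P1: ClassSize <- SchoolQuality -> Attendance
  P2: ClassSize <- PeerGroup -> Tutoring <- SchoolQuality -> Attendance
That exhausts the simple backdoor paths. Count: 2.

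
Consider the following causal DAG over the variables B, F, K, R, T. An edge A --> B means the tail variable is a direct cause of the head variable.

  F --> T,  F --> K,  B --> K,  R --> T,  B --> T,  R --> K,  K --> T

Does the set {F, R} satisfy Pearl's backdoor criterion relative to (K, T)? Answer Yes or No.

Backdoor paths from K to T (paths whose first edge points into K):
  P1: K <- F -> T
  P2: K <- R -> T
  P3: K <- B -> T
Condition 1 (no descendant of K in the set): holds — descendants of K are {T}; none are in {F, R}.
Condition 2 (every backdoor path blocked by {F, R}):
  P1: blocked at fork node F ∈ conditioning set.
  P2: blocked at fork node R ∈ conditioning set.
  P3: open — no interior node is in the conditioning set.
{F, R} does not satisfy the backdoor criterion.

No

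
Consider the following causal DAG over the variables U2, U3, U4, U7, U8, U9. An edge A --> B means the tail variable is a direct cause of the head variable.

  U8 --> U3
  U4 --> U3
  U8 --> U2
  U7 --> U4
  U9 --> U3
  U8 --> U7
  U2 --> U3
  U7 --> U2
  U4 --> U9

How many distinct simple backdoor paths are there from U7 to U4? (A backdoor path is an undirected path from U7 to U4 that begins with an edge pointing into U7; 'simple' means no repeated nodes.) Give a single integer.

A backdoor path from U7 to U4 is any simple undirected path whose first edge points into U7 (i.e. leaves U7 via a parent).
Parents of U7: {U8}.
Enumerating:
  P1: U7 <- U8 -> U2 -> U3 <- U4
  P2: U7 <- U8 -> U2 -> U3 <- U9 <- U4
  P3: U7 <- U8 -> U3 <- U4
  P4: U7 <- U8 -> U3 <- U9 <- U4
That exhausts the simple backdoor paths. Count: 4.

4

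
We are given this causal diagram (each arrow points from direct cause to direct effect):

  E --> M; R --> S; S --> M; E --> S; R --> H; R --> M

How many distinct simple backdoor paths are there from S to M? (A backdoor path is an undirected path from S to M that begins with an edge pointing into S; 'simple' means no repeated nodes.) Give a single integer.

2

A backdoor path from S to M is any simple undirected path whose first edge points into S (i.e. leaves S via a parent).
Parents of S: {E, R}.
Enumerating:
  P1: S <- E -> M
  P2: S <- R -> M
That exhausts the simple backdoor paths. Count: 2.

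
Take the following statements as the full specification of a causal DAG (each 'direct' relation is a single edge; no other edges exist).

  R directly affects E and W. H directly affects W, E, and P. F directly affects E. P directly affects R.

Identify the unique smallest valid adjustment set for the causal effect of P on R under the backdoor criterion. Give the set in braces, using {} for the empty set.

Variables eligible for adjustment (non-descendants of P, excluding P and R): {F, H}.
Backdoor paths from P to R:
  P1: P <- H -> W <- R
  P2: P <- H -> E <- R
Each backdoor path contains an unconditioned collider, so every path is already blocked with the empty conditioning set:
  P1: blocked at collider W (neither it nor any descendant is in the conditioning set).
  P2: blocked at collider E (neither it nor any descendant is in the conditioning set).
The empty set is therefore the unique smallest valid set.

{}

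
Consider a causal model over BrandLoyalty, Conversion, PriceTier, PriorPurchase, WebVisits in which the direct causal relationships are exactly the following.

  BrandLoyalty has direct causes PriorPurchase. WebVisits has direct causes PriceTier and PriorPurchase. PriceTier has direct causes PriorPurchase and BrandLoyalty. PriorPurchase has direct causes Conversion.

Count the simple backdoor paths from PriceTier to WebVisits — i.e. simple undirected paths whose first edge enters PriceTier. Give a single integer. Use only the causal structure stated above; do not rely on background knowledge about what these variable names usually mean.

2

A backdoor path from PriceTier to WebVisits is any simple undirected path whose first edge points into PriceTier (i.e. leaves PriceTier via a parent).
Parents of PriceTier: {BrandLoyalty, PriorPurchase}.
Enumerating:
  P1: PriceTier <- PriorPurchase -> WebVisits
  P2: PriceTier <- BrandLoyalty <- PriorPurchase -> WebVisits
That exhausts the simple backdoor paths. Count: 2.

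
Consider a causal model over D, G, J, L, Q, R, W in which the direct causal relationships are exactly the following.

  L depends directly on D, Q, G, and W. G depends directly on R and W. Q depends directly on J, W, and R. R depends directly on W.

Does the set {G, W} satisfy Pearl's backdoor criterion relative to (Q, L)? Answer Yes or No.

Backdoor paths from Q to L (paths whose first edge points into Q):
  P1: Q <- W -> R -> G -> L
  P2: Q <- W -> G -> L
  P3: Q <- W -> L
  P4: Q <- R <- W -> G -> L
  P5: Q <- R <- W -> L
  P6: Q <- R -> G <- W -> L
  P7: Q <- R -> G -> L
Condition 1 (no descendant of Q in the set): holds — descendants of Q are {L}; none are in {G, W}.
Condition 2 (every backdoor path blocked by {G, W}):
  P1: blocked at fork node W ∈ conditioning set.
  P2: blocked at fork node W ∈ conditioning set.
  P3: blocked at fork node W ∈ conditioning set.
  P4: blocked at fork node W ∈ conditioning set.
  P5: blocked at fork node W ∈ conditioning set.
  P6: blocked at fork node W ∈ conditioning set.
  P7: blocked at chain node G ∈ conditioning set.
{G, W} satisfies the backdoor criterion.

Yes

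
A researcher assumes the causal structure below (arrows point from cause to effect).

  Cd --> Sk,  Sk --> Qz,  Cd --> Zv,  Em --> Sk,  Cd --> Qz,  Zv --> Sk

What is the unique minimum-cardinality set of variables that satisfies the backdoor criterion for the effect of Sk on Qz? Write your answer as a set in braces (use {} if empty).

Variables eligible for adjustment (non-descendants of Sk, excluding Sk and Qz): {Cd, Em, Zv}.
Backdoor paths from Sk to Qz:
  P1: Sk <- Cd -> Qz
  P2: Sk <- Zv <- Cd -> Qz
The empty set is not sufficient: P1 (Sk <- Cd -> Qz) has no collider blocking it and no conditioned non-collider, so it is open.
Try {Cd}:
  P1: blocked at fork node Cd ∈ conditioning set.
  P2: blocked at fork node Cd ∈ conditioning set.
{Cd} contains no descendant of Sk and blocks every backdoor path.
No other singleton works — e.g. {Em} leaves P1 open — so {Cd} is the unique smallest valid adjustment set.

{Cd}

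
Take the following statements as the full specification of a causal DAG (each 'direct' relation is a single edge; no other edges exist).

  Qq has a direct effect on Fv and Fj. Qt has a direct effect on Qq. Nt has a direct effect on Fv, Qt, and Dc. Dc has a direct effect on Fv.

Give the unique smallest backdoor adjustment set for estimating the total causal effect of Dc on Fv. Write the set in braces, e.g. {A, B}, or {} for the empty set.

Variables eligible for adjustment (non-descendants of Dc, excluding Dc and Fv): {Fj, Nt, Qq, Qt}.
Backdoor paths from Dc to Fv:
  P1: Dc <- Nt -> Qt -> Qq -> Fv
  P2: Dc <- Nt -> Fv
The empty set is not sufficient: P1 (Dc <- Nt -> Qt -> Qq -> Fv) has no collider blocking it and no conditioned non-collider, so it is open.
Try {Nt}:
  P1: blocked at fork node Nt ∈ conditioning set.
  P2: blocked at fork node Nt ∈ conditioning set.
{Nt} contains no descendant of Dc and blocks every backdoor path.
No other singleton works — e.g. {Qt} leaves P2 open — so {Nt} is the unique smallest valid adjustment set.

{Nt}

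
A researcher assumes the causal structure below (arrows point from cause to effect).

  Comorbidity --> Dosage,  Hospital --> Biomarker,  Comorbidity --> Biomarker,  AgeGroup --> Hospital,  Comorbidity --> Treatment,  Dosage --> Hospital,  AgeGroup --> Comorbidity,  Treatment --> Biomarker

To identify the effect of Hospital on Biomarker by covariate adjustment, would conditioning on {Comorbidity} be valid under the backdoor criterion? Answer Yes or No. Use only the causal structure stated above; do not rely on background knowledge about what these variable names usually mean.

Backdoor paths from Hospital to Biomarker (paths whose first edge points into Hospital):
  P1: Hospital <- AgeGroup -> Comorbidity -> Treatment -> Biomarker
  P2: Hospital <- AgeGroup -> Comorbidity -> Biomarker
  P3: Hospital <- Dosage <- Comorbidity -> Treatment -> Biomarker
  P4: Hospital <- Dosage <- Comorbidity -> Biomarker
Condition 1 (no descendant of Hospital in the set): holds — descendants of Hospital are {Biomarker}; none are in {Comorbidity}.
Condition 2 (every backdoor path blocked by {Comorbidity}):
  P1: blocked at chain node Comorbidity ∈ conditioning set.
  P2: blocked at chain node Comorbidity ∈ conditioning set.
  P3: blocked at fork node Comorbidity ∈ conditioning set.
  P4: blocked at fork node Comorbidity ∈ conditioning set.
{Comorbidity} satisfies the backdoor criterion.

Yes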